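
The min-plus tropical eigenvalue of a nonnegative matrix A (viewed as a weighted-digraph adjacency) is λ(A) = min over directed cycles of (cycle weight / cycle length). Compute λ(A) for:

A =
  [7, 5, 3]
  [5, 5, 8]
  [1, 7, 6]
λ(A) = 2

Enumerate directed cycles and compute their means (weight / length). Sample:
  cycle 0 → 0: weight = 7, length = 1, mean = 7/1 ≈ 7.000
  cycle 1 → 1: weight = 5, length = 1, mean = 5/1 ≈ 5.000
  cycle 2 → 2: weight = 6, length = 1, mean = 6/1 ≈ 6.000
  cycle 0 → 1 → 0: weight = 10, length = 2, mean = 10/2 ≈ 5.000
  cycle 0 → 2 → 0: weight = 4, length = 2, mean = 4/2 ≈ 2.000
  cycle 1 → 0 → 1: weight = 10, length = 2, mean = 10/2 ≈ 5.000
Minimum mean = 2.000, attained e.g. along the cycle 0 → 2 → 0 with weight 4 and length 2. So λ(A) = 4/2 = 2.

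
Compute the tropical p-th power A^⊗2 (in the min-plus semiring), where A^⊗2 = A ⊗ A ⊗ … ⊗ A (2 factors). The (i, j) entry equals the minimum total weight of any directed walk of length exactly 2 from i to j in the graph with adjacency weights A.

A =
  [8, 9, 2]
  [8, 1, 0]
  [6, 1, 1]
A^⊗2 =
  [8, 3, 3]
  [6, 1, 1]
  [7, 2, 1]

Each entry (A^⊗2)_ij equals the minimum over all length-2 walks i = v_0 → v_1 → … → v_2 = j of Σ_t A[v_t][v_{t+1}]. For example, for (i, j) = (0, 2) we minimise over 3 possible intermediate vertex sequences; the minimum is 3, attained along the walk 0 → 2 → 2.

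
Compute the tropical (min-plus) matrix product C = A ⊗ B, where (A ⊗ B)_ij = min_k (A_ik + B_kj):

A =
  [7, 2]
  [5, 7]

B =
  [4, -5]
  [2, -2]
A ⊗ B =
  [4, 0]
  [9, 0]

Apply the min-plus product entry-by-entry:
  C[0][0] = min over k of (A[0][0] + B[0][0] = 7 + 4 = 11, A[0][1] + B[1][0] = 2 + 2 = 4) = 4 (attained at k = 1)
  C[0][1] = min over k of (A[0][0] + B[0][1] = 7 + -5 = 2, A[0][1] + B[1][1] = 2 + -2 = 0) = 0 (attained at k = 1)
  C[1][0] = min over k of (A[1][0] + B[0][0] = 5 + 4 = 9, A[1][1] + B[1][0] = 7 + 2 = 9) = 9 (attained at k = 0)
  C[1][1] = min over k of (A[1][0] + B[0][1] = 5 + -5 = 0, A[1][1] + B[1][1] = 7 + -2 = 5) = 0 (attained at k = 0)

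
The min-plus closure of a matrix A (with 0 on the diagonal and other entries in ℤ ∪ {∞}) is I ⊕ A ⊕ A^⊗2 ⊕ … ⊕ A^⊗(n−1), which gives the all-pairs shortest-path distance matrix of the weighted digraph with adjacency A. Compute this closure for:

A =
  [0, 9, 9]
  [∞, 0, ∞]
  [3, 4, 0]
Closure =
  [0, 9, 9]
  [∞, 0, ∞]
  [3, 4, 0]

This is the Floyd-Warshall all-pairs shortest-path computation. For each intermediate vertex k = 0, 1, …, 2, update dist[i][j] ← min(dist[i][j], dist[i][k] + dist[k][j]). The final matrix gives, for each (i, j), the minimum total weight of any directed path from i to j (possibly empty when i = j).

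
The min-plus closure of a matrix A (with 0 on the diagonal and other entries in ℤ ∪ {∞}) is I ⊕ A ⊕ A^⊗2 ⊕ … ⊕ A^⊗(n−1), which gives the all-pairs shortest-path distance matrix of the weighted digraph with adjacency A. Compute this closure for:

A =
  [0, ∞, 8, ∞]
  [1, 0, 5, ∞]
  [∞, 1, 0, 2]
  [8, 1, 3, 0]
Closure =
  [0, 9, 8, 10]
  [1, 0, 5, 7]
  [2, 1, 0, 2]
  [2, 1, 3, 0]

This is the Floyd-Warshall all-pairs shortest-path computation. For each intermediate vertex k = 0, 1, …, 3, update dist[i][j] ← min(dist[i][j], dist[i][k] + dist[k][j]). The final matrix gives, for each (i, j), the minimum total weight of any directed path from i to j (possibly empty when i = j).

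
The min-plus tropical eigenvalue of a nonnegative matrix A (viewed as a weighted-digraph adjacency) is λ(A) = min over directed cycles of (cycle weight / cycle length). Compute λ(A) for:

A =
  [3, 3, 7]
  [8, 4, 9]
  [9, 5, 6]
λ(A) = 3

Enumerate directed cycles and compute their means (weight / length). Sample:
  cycle 0 → 0: weight = 3, length = 1, mean = 3/1 ≈ 3.000
  cycle 1 → 1: weight = 4, length = 1, mean = 4/1 ≈ 4.000
  cycle 2 → 2: weight = 6, length = 1, mean = 6/1 ≈ 6.000
  cycle 0 → 1 → 0: weight = 11, length = 2, mean = 11/2 ≈ 5.500
  cycle 0 → 2 → 0: weight = 16, length = 2, mean = 16/2 ≈ 8.000
  cycle 1 → 0 → 1: weight = 11, length = 2, mean = 11/2 ≈ 5.500
Minimum mean = 3.000, attained e.g. along the cycle 0 → 0 with weight 3 and length 1. So λ(A) = 3/1 = 3.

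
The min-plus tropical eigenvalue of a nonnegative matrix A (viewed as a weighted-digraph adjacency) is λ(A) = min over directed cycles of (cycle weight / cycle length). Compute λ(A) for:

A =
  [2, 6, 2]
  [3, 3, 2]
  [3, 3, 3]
λ(A) = 2

Enumerate directed cycles and compute their means (weight / length). Sample:
  cycle 0 → 0: weight = 2, length = 1, mean = 2/1 ≈ 2.000
  cycle 1 → 1: weight = 3, length = 1, mean = 3/1 ≈ 3.000
  cycle 2 → 2: weight = 3, length = 1, mean = 3/1 ≈ 3.000
  cycle 0 → 1 → 0: weight = 9, length = 2, mean = 9/2 ≈ 4.500
  cycle 0 → 2 → 0: weight = 5, length = 2, mean = 5/2 ≈ 2.500
  cycle 1 → 0 → 1: weight = 9, length = 2, mean = 9/2 ≈ 4.500
Minimum mean = 2.000, attained e.g. along the cycle 0 → 0 with weight 2 and length 1. So λ(A) = 2/1 = 2.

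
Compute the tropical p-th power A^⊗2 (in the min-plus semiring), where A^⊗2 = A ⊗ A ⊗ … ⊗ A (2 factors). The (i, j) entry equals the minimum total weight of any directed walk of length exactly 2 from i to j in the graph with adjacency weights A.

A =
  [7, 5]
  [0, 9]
A^⊗2 =
  [5, 12]
  [7, 5]

Each entry (A^⊗2)_ij equals the minimum over all length-2 walks i = v_0 → v_1 → … → v_2 = j of Σ_t A[v_t][v_{t+1}]. For example, for (i, j) = (0, 1) we minimise over 2 possible intermediate vertex sequences; the minimum is 12, attained along the walk 0 → 0 → 1.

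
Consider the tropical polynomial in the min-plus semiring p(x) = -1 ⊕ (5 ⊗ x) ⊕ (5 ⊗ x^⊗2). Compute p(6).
p(6) = -1

A tropical monomial a ⊗ x^⊗i evaluates to a + i · x. Evaluating each term at x = 6:
  Term 0 contributes -1 + 0 · 6 = -1
  Term 1 contributes 5 + 1 · 6 = 11
  Term 2 contributes 5 + 2 · 6 = 17
p(6) = ⊕ of these = min[-1, 11, 17] = -1.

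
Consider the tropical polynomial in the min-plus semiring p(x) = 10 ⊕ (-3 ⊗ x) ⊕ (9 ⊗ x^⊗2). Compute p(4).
p(4) = 1

A tropical monomial a ⊗ x^⊗i evaluates to a + i · x. Evaluating each term at x = 4:
  Term 0 contributes 10 + 0 · 4 = 10
  Term 1 contributes -3 + 1 · 4 = 1
  Term 2 contributes 9 + 2 · 4 = 17
p(4) = ⊕ of these = min[10, 1, 17] = 1.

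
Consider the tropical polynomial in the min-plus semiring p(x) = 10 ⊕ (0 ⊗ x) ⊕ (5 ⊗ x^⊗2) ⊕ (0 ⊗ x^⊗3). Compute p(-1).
p(-1) = -3

A tropical monomial a ⊗ x^⊗i evaluates to a + i · x. Evaluating each term at x = -1:
  Term 0 contributes 10 + 0 · -1 = 10
  Term 1 contributes 0 + 1 · -1 = -1
  Term 2 contributes 5 + 2 · -1 = 3
  Term 3 contributes 0 + 3 · -1 = -3
p(-1) = ⊕ of these = min[10, -1, 3, -3] = -3.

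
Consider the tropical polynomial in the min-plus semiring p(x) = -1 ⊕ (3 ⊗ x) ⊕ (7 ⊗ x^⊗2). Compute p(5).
p(5) = -1

A tropical monomial a ⊗ x^⊗i evaluates to a + i · x. Evaluating each term at x = 5:
  Term 0 contributes -1 + 0 · 5 = -1
  Term 1 contributes 3 + 1 · 5 = 8
  Term 2 contributes 7 + 2 · 5 = 17
p(5) = ⊕ of these = min[-1, 8, 17] = -1.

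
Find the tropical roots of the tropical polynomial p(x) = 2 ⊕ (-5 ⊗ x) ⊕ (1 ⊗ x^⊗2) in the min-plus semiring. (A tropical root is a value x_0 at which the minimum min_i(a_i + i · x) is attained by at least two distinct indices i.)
Roots: {-6, 7}

Each tropical root is a break point of the lower envelope of the lines y = a_i + i · x (there are 3 lines, with slopes 0, 1, ..., 2). Only the lines that attain the minimum somewhere contribute to roots; other lines are dominated. Here the surviving (envelope) indices are i = 2, i = 1, i = 0.
Intersections between consecutive envelope lines give the roots: for adjacent envelope indices i < j the intersection is x = (a_i − a_j) / (j − i). Reading off the sorted break points: {-6, 7}.
Verification: at each break x_0, at least two indices attain the minimum of min_i(a_i + i · x_0).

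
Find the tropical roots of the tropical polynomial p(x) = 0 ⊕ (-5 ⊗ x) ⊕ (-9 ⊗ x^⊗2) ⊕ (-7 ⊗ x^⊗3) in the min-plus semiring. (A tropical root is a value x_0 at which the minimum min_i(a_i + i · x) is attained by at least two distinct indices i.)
Roots: {-2, 4, 5}

Each tropical root is a break point of the lower envelope of the lines y = a_i + i · x (there are 4 lines, with slopes 0, 1, ..., 3). Only the lines that attain the minimum somewhere contribute to roots; other lines are dominated. Here the surviving (envelope) indices are i = 3, i = 2, i = 1, i = 0.
Intersections between consecutive envelope lines give the roots: for adjacent envelope indices i < j the intersection is x = (a_i − a_j) / (j − i). Reading off the sorted break points: {-2, 4, 5}.
Verification: at each break x_0, at least two indices attain the minimum of min_i(a_i + i · x_0).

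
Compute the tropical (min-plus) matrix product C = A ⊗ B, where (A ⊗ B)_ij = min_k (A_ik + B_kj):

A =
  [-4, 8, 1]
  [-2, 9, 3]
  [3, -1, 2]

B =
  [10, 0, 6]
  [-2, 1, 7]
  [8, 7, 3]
A ⊗ B =
  [6, -4, 2]
  [7, -2, 4]
  [-3, 0, 5]

Apply the min-plus product entry-by-entry:
  C[0][0] = min over k of (A[0][0] + B[0][0] = -4 + 10 = 6, A[0][1] + B[1][0] = 8 + -2 = 6, A[0][2] + B[2][0] = 1 + 8 = 9) = 6 (attained at k = 0)
  C[0][1] = min over k of (A[0][0] + B[0][1] = -4 + 0 = -4, A[0][1] + B[1][1] = 8 + 1 = 9, A[0][2] + B[2][1] = 1 + 7 = 8) = -4 (attained at k = 0)
  C[0][2] = min over k of (A[0][0] + B[0][2] = -4 + 6 = 2, A[0][1] + B[1][2] = 8 + 7 = 15, A[0][2] + B[2][2] = 1 + 3 = 4) = 2 (attained at k = 0)
  C[1][0] = min over k of (A[1][0] + B[0][0] = -2 + 10 = 8, A[1][1] + B[1][0] = 9 + -2 = 7, A[1][2] + B[2][0] = 3 + 8 = 11) = 7 (attained at k = 1)
  C[1][1] = min over k of (A[1][0] + B[0][1] = -2 + 0 = -2, A[1][1] + B[1][1] = 9 + 1 = 10, A[1][2] + B[2][1] = 3 + 7 = 10) = -2 (attained at k = 0)
  C[1][2] = min over k of (A[1][0] + B[0][2] = -2 + 6 = 4, A[1][1] + B[1][2] = 9 + 7 = 16, A[1][2] + B[2][2] = 3 + 3 = 6) = 4 (attained at k = 0)
  C[2][0] = min over k of (A[2][0] + B[0][0] = 3 + 10 = 13, A[2][1] + B[1][0] = -1 + -2 = -3, A[2][2] + B[2][0] = 2 + 8 = 10) = -3 (attained at k = 1)
  C[2][1] = min over k of (A[2][0] + B[0][1] = 3 + 0 = 3, A[2][1] + B[1][1] = -1 + 1 = 0, A[2][2] + B[2][1] = 2 + 7 = 9) = 0 (attained at k = 1)
  C[2][2] = min over k of (A[2][0] + B[0][2] = 3 + 6 = 9, A[2][1] + B[1][2] = -1 + 7 = 6, A[2][2] + B[2][2] = 2 + 3 = 5) = 5 (attained at k = 2)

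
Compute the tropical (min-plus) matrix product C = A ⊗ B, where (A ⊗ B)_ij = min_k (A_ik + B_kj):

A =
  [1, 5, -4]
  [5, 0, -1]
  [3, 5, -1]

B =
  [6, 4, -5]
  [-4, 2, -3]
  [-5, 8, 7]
A ⊗ B =
  [-9, 4, -4]
  [-6, 2, -3]
  [-6, 7, -2]

Apply the min-plus product entry-by-entry:
  C[0][0] = min over k of (A[0][0] + B[0][0] = 1 + 6 = 7, A[0][1] + B[1][0] = 5 + -4 = 1, A[0][2] + B[2][0] = -4 + -5 = -9) = -9 (attained at k = 2)
  C[0][1] = min over k of (A[0][0] + B[0][1] = 1 + 4 = 5, A[0][1] + B[1][1] = 5 + 2 = 7, A[0][2] + B[2][1] = -4 + 8 = 4) = 4 (attained at k = 2)
  C[0][2] = min over k of (A[0][0] + B[0][2] = 1 + -5 = -4, A[0][1] + B[1][2] = 5 + -3 = 2, A[0][2] + B[2][2] = -4 + 7 = 3) = -4 (attained at k = 0)
  C[1][0] = min over k of (A[1][0] + B[0][0] = 5 + 6 = 11, A[1][1] + B[1][0] = 0 + -4 = -4, A[1][2] + B[2][0] = -1 + -5 = -6) = -6 (attained at k = 2)
  C[1][1] = min over k of (A[1][0] + B[0][1] = 5 + 4 = 9, A[1][1] + B[1][1] = 0 + 2 = 2, A[1][2] + B[2][1] = -1 + 8 = 7) = 2 (attained at k = 1)
  C[1][2] = min over k of (A[1][0] + B[0][2] = 5 + -5 = 0, A[1][1] + B[1][2] = 0 + -3 = -3, A[1][2] + B[2][2] = -1 + 7 = 6) = -3 (attained at k = 1)
  C[2][0] = min over k of (A[2][0] + B[0][0] = 3 + 6 = 9, A[2][1] + B[1][0] = 5 + -4 = 1, A[2][2] + B[2][0] = -1 + -5 = -6) = -6 (attained at k = 2)
  C[2][1] = min over k of (A[2][0] + B[0][1] = 3 + 4 = 7, A[2][1] + B[1][1] = 5 + 2 = 7, A[2][2] + B[2][1] = -1 + 8 = 7) = 7 (attained at k = 0)
  C[2][2] = min over k of (A[2][0] + B[0][2] = 3 + -5 = -2, A[2][1] + B[1][2] = 5 + -3 = 2, A[2][2] + B[2][2] = -1 + 7 = 6) = -2 (attained at k = 0)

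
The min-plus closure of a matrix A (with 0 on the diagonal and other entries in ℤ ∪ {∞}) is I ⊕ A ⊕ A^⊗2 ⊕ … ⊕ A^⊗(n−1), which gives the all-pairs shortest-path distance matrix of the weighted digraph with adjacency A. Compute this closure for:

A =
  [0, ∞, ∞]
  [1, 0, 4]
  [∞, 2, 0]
Closure =
  [0, ∞, ∞]
  [1, 0, 4]
  [3, 2, 0]

This is the Floyd-Warshall all-pairs shortest-path computation. For each intermediate vertex k = 0, 1, …, 2, update dist[i][j] ← min(dist[i][j], dist[i][k] + dist[k][j]). The final matrix gives, for each (i, j), the minimum total weight of any directed path from i to j (possibly empty when i = j).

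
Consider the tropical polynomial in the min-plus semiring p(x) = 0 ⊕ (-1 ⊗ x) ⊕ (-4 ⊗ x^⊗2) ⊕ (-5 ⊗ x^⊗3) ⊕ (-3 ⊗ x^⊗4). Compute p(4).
p(4) = 0

A tropical monomial a ⊗ x^⊗i evaluates to a + i · x. Evaluating each term at x = 4:
  Term 0 contributes 0 + 0 · 4 = 0
  Term 1 contributes -1 + 1 · 4 = 3
  Term 2 contributes -4 + 2 · 4 = 4
  Term 3 contributes -5 + 3 · 4 = 7
  Term 4 contributes -3 + 4 · 4 = 13
p(4) = ⊕ of these = min[0, 3, 4, 7, 13] = 0.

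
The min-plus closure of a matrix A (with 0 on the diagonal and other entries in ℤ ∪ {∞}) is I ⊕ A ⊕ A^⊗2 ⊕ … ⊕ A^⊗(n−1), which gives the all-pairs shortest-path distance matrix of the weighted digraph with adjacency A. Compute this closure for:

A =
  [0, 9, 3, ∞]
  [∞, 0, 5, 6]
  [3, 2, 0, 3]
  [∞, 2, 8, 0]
Closure =
  [0, 5, 3, 6]
  [8, 0, 5, 6]
  [3, 2, 0, 3]
  [10, 2, 7, 0]

This is the Floyd-Warshall all-pairs shortest-path computation. For each intermediate vertex k = 0, 1, …, 3, update dist[i][j] ← min(dist[i][j], dist[i][k] + dist[k][j]). The final matrix gives, for each (i, j), the minimum total weight of any directed path from i to j (possibly empty when i = j).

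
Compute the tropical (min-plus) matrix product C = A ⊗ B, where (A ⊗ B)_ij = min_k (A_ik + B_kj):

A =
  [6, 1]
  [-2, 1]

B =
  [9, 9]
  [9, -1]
A ⊗ B =
  [10, 0]
  [7, 0]

Apply the min-plus product entry-by-entry:
  C[0][0] = min over k of (A[0][0] + B[0][0] = 6 + 9 = 15, A[0][1] + B[1][0] = 1 + 9 = 10) = 10 (attained at k = 1)
  C[0][1] = min over k of (A[0][0] + B[0][1] = 6 + 9 = 15, A[0][1] + B[1][1] = 1 + -1 = 0) = 0 (attained at k = 1)
  C[1][0] = min over k of (A[1][0] + B[0][0] = -2 + 9 = 7, A[1][1] + B[1][0] = 1 + 9 = 10) = 7 (attained at k = 0)
  C[1][1] = min over k of (A[1][0] + B[0][1] = -2 + 9 = 7, A[1][1] + B[1][1] = 1 + -1 = 0) = 0 (attained at k = 1)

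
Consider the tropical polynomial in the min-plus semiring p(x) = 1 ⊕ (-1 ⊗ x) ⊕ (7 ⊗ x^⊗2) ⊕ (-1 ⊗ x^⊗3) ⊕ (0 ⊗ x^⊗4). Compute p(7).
p(7) = 1

A tropical monomial a ⊗ x^⊗i evaluates to a + i · x. Evaluating each term at x = 7:
  Term 0 contributes 1 + 0 · 7 = 1
  Term 1 contributes -1 + 1 · 7 = 6
  Term 2 contributes 7 + 2 · 7 = 21
  Term 3 contributes -1 + 3 · 7 = 20
  Term 4 contributes 0 + 4 · 7 = 28
p(7) = ⊕ of these = min[1, 6, 21, 20, 28] = 1.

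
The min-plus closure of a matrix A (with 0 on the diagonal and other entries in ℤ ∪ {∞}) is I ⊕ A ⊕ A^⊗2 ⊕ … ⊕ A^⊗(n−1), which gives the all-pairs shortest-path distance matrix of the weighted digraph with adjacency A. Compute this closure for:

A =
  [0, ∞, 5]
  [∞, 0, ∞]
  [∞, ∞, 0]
Closure =
  [0, ∞, 5]
  [∞, 0, ∞]
  [∞, ∞, 0]

This is the Floyd-Warshall all-pairs shortest-path computation. For each intermediate vertex k = 0, 1, …, 2, update dist[i][j] ← min(dist[i][j], dist[i][k] + dist[k][j]). The final matrix gives, for each (i, j), the minimum total weight of any directed path from i to j (possibly empty when i = j).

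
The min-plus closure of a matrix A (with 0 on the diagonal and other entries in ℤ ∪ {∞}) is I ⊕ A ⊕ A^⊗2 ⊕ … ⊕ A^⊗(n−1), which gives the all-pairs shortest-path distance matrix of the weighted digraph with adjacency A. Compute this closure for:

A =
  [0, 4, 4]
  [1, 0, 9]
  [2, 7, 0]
Closure =
  [0, 4, 4]
  [1, 0, 5]
  [2, 6, 0]

This is the Floyd-Warshall all-pairs shortest-path computation. For each intermediate vertex k = 0, 1, …, 2, update dist[i][j] ← min(dist[i][j], dist[i][k] + dist[k][j]). The final matrix gives, for each (i, j), the minimum total weight of any directed path from i to j (possibly empty when i = j).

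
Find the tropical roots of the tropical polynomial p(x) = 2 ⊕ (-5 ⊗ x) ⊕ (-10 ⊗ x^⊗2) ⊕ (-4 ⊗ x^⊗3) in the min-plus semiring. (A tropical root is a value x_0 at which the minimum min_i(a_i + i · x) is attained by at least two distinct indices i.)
Roots: {-6, 5, 7}

Each tropical root is a break point of the lower envelope of the lines y = a_i + i · x (there are 4 lines, with slopes 0, 1, ..., 3). Only the lines that attain the minimum somewhere contribute to roots; other lines are dominated. Here the surviving (envelope) indices are i = 3, i = 2, i = 1, i = 0.
Intersections between consecutive envelope lines give the roots: for adjacent envelope indices i < j the intersection is x = (a_i − a_j) / (j − i). Reading off the sorted break points: {-6, 5, 7}.
Verification: at each break x_0, at least two indices attain the minimum of min_i(a_i + i · x_0).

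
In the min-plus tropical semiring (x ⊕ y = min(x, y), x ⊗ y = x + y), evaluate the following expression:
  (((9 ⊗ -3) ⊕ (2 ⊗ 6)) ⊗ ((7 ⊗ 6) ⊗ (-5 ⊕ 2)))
(((9 ⊗ -3) ⊕ (2 ⊗ 6)) ⊗ ((7 ⊗ 6) ⊗ (-5 ⊕ 2))) = 14

Expand innermost to outermost. Recall ⊕ takes the minimum of its arguments and ⊗ takes their sum. Working out the expression (((9 ⊗ -3) ⊕ (2 ⊗ 6)) ⊗ ((7 ⊗ 6) ⊗ (-5 ⊕ 2))) gives 14.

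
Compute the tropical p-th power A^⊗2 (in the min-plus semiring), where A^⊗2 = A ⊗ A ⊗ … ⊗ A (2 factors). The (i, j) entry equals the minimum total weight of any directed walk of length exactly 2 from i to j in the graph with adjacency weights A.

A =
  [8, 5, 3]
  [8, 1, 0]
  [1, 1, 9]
A^⊗2 =
  [4, 4, 5]
  [1, 1, 1]
  [9, 2, 1]

Each entry (A^⊗2)_ij equals the minimum over all length-2 walks i = v_0 → v_1 → … → v_2 = j of Σ_t A[v_t][v_{t+1}]. For example, for (i, j) = (0, 2) we minimise over 3 possible intermediate vertex sequences; the minimum is 5, attained along the walk 0 → 1 → 2.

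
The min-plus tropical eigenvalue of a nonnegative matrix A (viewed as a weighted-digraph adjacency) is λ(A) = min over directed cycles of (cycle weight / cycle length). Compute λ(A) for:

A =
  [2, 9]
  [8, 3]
λ(A) = 2

Enumerate directed cycles and compute their means (weight / length). Sample:
  cycle 0 → 0: weight = 2, length = 1, mean = 2/1 ≈ 2.000
  cycle 1 → 1: weight = 3, length = 1, mean = 3/1 ≈ 3.000
  cycle 0 → 1 → 0: weight = 17, length = 2, mean = 17/2 ≈ 8.500
  cycle 1 → 0 → 1: weight = 17, length = 2, mean = 17/2 ≈ 8.500
Minimum mean = 2.000, attained e.g. along the cycle 0 → 0 with weight 2 and length 1. So λ(A) = 2/1 = 2.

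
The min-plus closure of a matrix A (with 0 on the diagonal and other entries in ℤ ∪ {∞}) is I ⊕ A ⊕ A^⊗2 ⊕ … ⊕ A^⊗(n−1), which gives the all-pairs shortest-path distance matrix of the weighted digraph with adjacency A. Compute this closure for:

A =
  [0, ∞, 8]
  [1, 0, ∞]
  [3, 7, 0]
Closure =
  [0, 15, 8]
  [1, 0, 9]
  [3, 7, 0]

This is the Floyd-Warshall all-pairs shortest-path computation. For each intermediate vertex k = 0, 1, …, 2, update dist[i][j] ← min(dist[i][j], dist[i][k] + dist[k][j]). The final matrix gives, for each (i, j), the minimum total weight of any directed path from i to j (possibly empty when i = j).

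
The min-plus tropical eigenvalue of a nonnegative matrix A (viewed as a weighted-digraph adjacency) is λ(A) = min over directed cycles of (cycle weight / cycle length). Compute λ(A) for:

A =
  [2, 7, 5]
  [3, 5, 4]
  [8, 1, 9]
λ(A) = 2

Enumerate directed cycles and compute their means (weight / length). Sample:
  cycle 0 → 0: weight = 2, length = 1, mean = 2/1 ≈ 2.000
  cycle 1 → 1: weight = 5, length = 1, mean = 5/1 ≈ 5.000
  cycle 2 → 2: weight = 9, length = 1, mean = 9/1 ≈ 9.000
  cycle 0 → 1 → 0: weight = 10, length = 2, mean = 10/2 ≈ 5.000
  cycle 0 → 2 → 0: weight = 13, length = 2, mean = 13/2 ≈ 6.500
  cycle 1 → 0 → 1: weight = 10, length = 2, mean = 10/2 ≈ 5.000
Minimum mean = 2.000, attained e.g. along the cycle 0 → 0 with weight 2 and length 1. So λ(A) = 2/1 = 2.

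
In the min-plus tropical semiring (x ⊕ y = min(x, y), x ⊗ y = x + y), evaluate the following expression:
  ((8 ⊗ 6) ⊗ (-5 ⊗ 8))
((8 ⊗ 6) ⊗ (-5 ⊗ 8)) = 17

Expand innermost to outermost. Recall ⊕ takes the minimum of its arguments and ⊗ takes their sum. Working out the expression ((8 ⊗ 6) ⊗ (-5 ⊗ 8)) gives 17.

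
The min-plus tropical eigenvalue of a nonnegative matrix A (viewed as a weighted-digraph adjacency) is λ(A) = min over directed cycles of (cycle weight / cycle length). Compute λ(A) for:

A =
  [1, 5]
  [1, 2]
λ(A) = 1

Enumerate directed cycles and compute their means (weight / length). Sample:
  cycle 0 → 0: weight = 1, length = 1, mean = 1/1 ≈ 1.000
  cycle 1 → 1: weight = 2, length = 1, mean = 2/1 ≈ 2.000
  cycle 0 → 1 → 0: weight = 6, length = 2, mean = 6/2 ≈ 3.000
  cycle 1 → 0 → 1: weight = 6, length = 2, mean = 6/2 ≈ 3.000
Minimum mean = 1.000, attained e.g. along the cycle 0 → 0 with weight 1 and length 1. So λ(A) = 1/1 = 1.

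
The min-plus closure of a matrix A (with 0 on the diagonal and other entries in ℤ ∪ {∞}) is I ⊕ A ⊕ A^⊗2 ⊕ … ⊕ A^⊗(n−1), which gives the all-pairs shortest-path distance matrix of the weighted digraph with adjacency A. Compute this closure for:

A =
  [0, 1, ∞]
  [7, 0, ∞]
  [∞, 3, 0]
Closure =
  [0, 1, ∞]
  [7, 0, ∞]
  [10, 3, 0]

This is the Floyd-Warshall all-pairs shortest-path computation. For each intermediate vertex k = 0, 1, …, 2, update dist[i][j] ← min(dist[i][j], dist[i][k] + dist[k][j]). The final matrix gives, for each (i, j), the minimum total weight of any directed path from i to j (possibly empty when i = j).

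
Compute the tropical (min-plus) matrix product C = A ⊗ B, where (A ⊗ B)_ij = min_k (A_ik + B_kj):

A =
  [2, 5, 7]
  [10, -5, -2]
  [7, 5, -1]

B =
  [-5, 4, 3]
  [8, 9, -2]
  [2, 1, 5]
A ⊗ B =
  [-3, 6, 3]
  [0, -1, -7]
  [1, 0, 3]

Apply the min-plus product entry-by-entry:
  C[0][0] = min over k of (A[0][0] + B[0][0] = 2 + -5 = -3, A[0][1] + B[1][0] = 5 + 8 = 13, A[0][2] + B[2][0] = 7 + 2 = 9) = -3 (attained at k = 0)
  C[0][1] = min over k of (A[0][0] + B[0][1] = 2 + 4 = 6, A[0][1] + B[1][1] = 5 + 9 = 14, A[0][2] + B[2][1] = 7 + 1 = 8) = 6 (attained at k = 0)
  C[0][2] = min over k of (A[0][0] + B[0][2] = 2 + 3 = 5, A[0][1] + B[1][2] = 5 + -2 = 3, A[0][2] + B[2][2] = 7 + 5 = 12) = 3 (attained at k = 1)
  C[1][0] = min over k of (A[1][0] + B[0][0] = 10 + -5 = 5, A[1][1] + B[1][0] = -5 + 8 = 3, A[1][2] + B[2][0] = -2 + 2 = 0) = 0 (attained at k = 2)
  C[1][1] = min over k of (A[1][0] + B[0][1] = 10 + 4 = 14, A[1][1] + B[1][1] = -5 + 9 = 4, A[1][2] + B[2][1] = -2 + 1 = -1) = -1 (attained at k = 2)
  C[1][2] = min over k of (A[1][0] + B[0][2] = 10 + 3 = 13, A[1][1] + B[1][2] = -5 + -2 = -7, A[1][2] + B[2][2] = -2 + 5 = 3) = -7 (attained at k = 1)
  C[2][0] = min over k of (A[2][0] + B[0][0] = 7 + -5 = 2, A[2][1] + B[1][0] = 5 + 8 = 13, A[2][2] + B[2][0] = -1 + 2 = 1) = 1 (attained at k = 2)
  C[2][1] = min over k of (A[2][0] + B[0][1] = 7 + 4 = 11, A[2][1] + B[1][1] = 5 + 9 = 14, A[2][2] + B[2][1] = -1 + 1 = 0) = 0 (attained at k = 2)
  C[2][2] = min over k of (A[2][0] + B[0][2] = 7 + 3 = 10, A[2][1] + B[1][2] = 5 + -2 = 3, A[2][2] + B[2][2] = -1 + 5 = 4) = 3 (attained at k = 1)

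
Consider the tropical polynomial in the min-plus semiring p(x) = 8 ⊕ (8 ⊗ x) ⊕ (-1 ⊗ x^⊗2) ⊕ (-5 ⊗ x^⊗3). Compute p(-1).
p(-1) = -8

A tropical monomial a ⊗ x^⊗i evaluates to a + i · x. Evaluating each term at x = -1:
  Term 0 contributes 8 + 0 · -1 = 8
  Term 1 contributes 8 + 1 · -1 = 7
  Term 2 contributes -1 + 2 · -1 = -3
  Term 3 contributes -5 + 3 · -1 = -8
p(-1) = ⊕ of these = min[8, 7, -3, -8] = -8.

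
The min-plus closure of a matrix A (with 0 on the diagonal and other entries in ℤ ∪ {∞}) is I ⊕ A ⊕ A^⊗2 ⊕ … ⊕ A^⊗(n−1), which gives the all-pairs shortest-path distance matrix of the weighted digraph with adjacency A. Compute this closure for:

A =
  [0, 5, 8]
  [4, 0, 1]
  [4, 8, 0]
Closure =
  [0, 5, 6]
  [4, 0, 1]
  [4, 8, 0]

This is the Floyd-Warshall all-pairs shortest-path computation. For each intermediate vertex k = 0, 1, …, 2, update dist[i][j] ← min(dist[i][j], dist[i][k] + dist[k][j]). The final matrix gives, for each (i, j), the minimum total weight of any directed path from i to j (possibly empty when i = j).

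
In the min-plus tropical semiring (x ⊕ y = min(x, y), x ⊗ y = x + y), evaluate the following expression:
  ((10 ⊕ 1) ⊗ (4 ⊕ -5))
((10 ⊕ 1) ⊗ (4 ⊕ -5)) = -4

Expand innermost to outermost. Recall ⊕ takes the minimum of its arguments and ⊗ takes their sum. Working out the expression ((10 ⊕ 1) ⊗ (4 ⊕ -5)) gives -4.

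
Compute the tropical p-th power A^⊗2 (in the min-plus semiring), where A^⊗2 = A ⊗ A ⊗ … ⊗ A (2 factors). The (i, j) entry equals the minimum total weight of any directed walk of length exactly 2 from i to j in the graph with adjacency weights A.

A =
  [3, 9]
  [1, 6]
A^⊗2 =
  [6, 12]
  [4, 10]

Each entry (A^⊗2)_ij equals the minimum over all length-2 walks i = v_0 → v_1 → … → v_2 = j of Σ_t A[v_t][v_{t+1}]. For example, for (i, j) = (0, 1) we minimise over 2 possible intermediate vertex sequences; the minimum is 12, attained along the walk 0 → 0 → 1.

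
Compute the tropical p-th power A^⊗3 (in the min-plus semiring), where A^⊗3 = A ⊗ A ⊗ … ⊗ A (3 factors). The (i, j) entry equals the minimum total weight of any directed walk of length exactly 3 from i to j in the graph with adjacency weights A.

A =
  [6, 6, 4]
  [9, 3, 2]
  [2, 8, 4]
A^⊗3 =
  [10, 12, 10]
  [7, 9, 8]
  [8, 11, 10]

Each entry (A^⊗3)_ij equals the minimum over all length-3 walks i = v_0 → v_1 → … → v_3 = j of Σ_t A[v_t][v_{t+1}]. For example, for (i, j) = (0, 2) we minimise over 9 possible intermediate vertex sequences; the minimum is 10, attained along the walk 0 → 2 → 0 → 2.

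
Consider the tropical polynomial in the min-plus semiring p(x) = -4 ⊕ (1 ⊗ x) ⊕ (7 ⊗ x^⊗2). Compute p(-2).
p(-2) = -4

A tropical monomial a ⊗ x^⊗i evaluates to a + i · x. Evaluating each term at x = -2:
  Term 0 contributes -4 + 0 · -2 = -4
  Term 1 contributes 1 + 1 · -2 = -1
  Term 2 contributes 7 + 2 · -2 = 3
p(-2) = ⊕ of these = min[-4, -1, 3] = -4.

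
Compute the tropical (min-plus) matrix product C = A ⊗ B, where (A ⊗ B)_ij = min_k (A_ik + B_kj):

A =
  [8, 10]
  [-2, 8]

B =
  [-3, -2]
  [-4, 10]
A ⊗ B =
  [5, 6]
  [-5, -4]

Apply the min-plus product entry-by-entry:
  C[0][0] = min over k of (A[0][0] + B[0][0] = 8 + -3 = 5, A[0][1] + B[1][0] = 10 + -4 = 6) = 5 (attained at k = 0)
  C[0][1] = min over k of (A[0][0] + B[0][1] = 8 + -2 = 6, A[0][1] + B[1][1] = 10 + 10 = 20) = 6 (attained at k = 0)
  C[1][0] = min over k of (A[1][0] + B[0][0] = -2 + -3 = -5, A[1][1] + B[1][0] = 8 + -4 = 4) = -5 (attained at k = 0)
  C[1][1] = min over k of (A[1][0] + B[0][1] = -2 + -2 = -4, A[1][1] + B[1][1] = 8 + 10 = 18) = -4 (attained at k = 0)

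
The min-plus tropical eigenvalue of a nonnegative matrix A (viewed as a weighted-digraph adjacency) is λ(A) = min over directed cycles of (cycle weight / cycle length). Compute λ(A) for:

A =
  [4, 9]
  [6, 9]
λ(A) = 4

Enumerate directed cycles and compute their means (weight / length). Sample:
  cycle 0 → 0: weight = 4, length = 1, mean = 4/1 ≈ 4.000
  cycle 1 → 1: weight = 9, length = 1, mean = 9/1 ≈ 9.000
  cycle 0 → 1 → 0: weight = 15, length = 2, mean = 15/2 ≈ 7.500
  cycle 1 → 0 → 1: weight = 15, length = 2, mean = 15/2 ≈ 7.500
Minimum mean = 4.000, attained e.g. along the cycle 0 → 0 with weight 4 and length 1. So λ(A) = 4/1 = 4.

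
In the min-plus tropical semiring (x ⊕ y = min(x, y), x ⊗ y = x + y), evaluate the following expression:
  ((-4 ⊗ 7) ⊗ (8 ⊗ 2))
((-4 ⊗ 7) ⊗ (8 ⊗ 2)) = 13

Expand innermost to outermost. Recall ⊕ takes the minimum of its arguments and ⊗ takes their sum. Working out the expression ((-4 ⊗ 7) ⊗ (8 ⊗ 2)) gives 13.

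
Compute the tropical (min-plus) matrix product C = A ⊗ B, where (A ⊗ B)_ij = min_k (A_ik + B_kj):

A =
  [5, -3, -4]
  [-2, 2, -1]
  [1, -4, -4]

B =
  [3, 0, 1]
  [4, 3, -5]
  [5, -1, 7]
A ⊗ B =
  [1, -5, -8]
  [1, -2, -3]
  [0, -5, -9]

Apply the min-plus product entry-by-entry:
  C[0][0] = min over k of (A[0][0] + B[0][0] = 5 + 3 = 8, A[0][1] + B[1][0] = -3 + 4 = 1, A[0][2] + B[2][0] = -4 + 5 = 1) = 1 (attained at k = 1)
  C[0][1] = min over k of (A[0][0] + B[0][1] = 5 + 0 = 5, A[0][1] + B[1][1] = -3 + 3 = 0, A[0][2] + B[2][1] = -4 + -1 = -5) = -5 (attained at k = 2)
  C[0][2] = min over k of (A[0][0] + B[0][2] = 5 + 1 = 6, A[0][1] + B[1][2] = -3 + -5 = -8, A[0][2] + B[2][2] = -4 + 7 = 3) = -8 (attained at k = 1)
  C[1][0] = min over k of (A[1][0] + B[0][0] = -2 + 3 = 1, A[1][1] + B[1][0] = 2 + 4 = 6, A[1][2] + B[2][0] = -1 + 5 = 4) = 1 (attained at k = 0)
  C[1][1] = min over k of (A[1][0] + B[0][1] = -2 + 0 = -2, A[1][1] + B[1][1] = 2 + 3 = 5, A[1][2] + B[2][1] = -1 + -1 = -2) = -2 (attained at k = 0)
  C[1][2] = min over k of (A[1][0] + B[0][2] = -2 + 1 = -1, A[1][1] + B[1][2] = 2 + -5 = -3, A[1][2] + B[2][2] = -1 + 7 = 6) = -3 (attained at k = 1)
  C[2][0] = min over k of (A[2][0] + B[0][0] = 1 + 3 = 4, A[2][1] + B[1][0] = -4 + 4 = 0, A[2][2] + B[2][0] = -4 + 5 = 1) = 0 (attained at k = 1)
  C[2][1] = min over k of (A[2][0] + B[0][1] = 1 + 0 = 1, A[2][1] + B[1][1] = -4 + 3 = -1, A[2][2] + B[2][1] = -4 + -1 = -5) = -5 (attained at k = 2)
  C[2][2] = min over k of (A[2][0] + B[0][2] = 1 + 1 = 2, A[2][1] + B[1][2] = -4 + -5 = -9, A[2][2] + B[2][2] = -4 + 7 = 3) = -9 (attained at k = 1)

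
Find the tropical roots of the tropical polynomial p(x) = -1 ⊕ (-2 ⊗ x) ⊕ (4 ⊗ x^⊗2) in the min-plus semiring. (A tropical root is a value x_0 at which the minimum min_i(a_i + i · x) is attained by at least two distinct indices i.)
Roots: {-6, 1}

Each tropical root is a break point of the lower envelope of the lines y = a_i + i · x (there are 3 lines, with slopes 0, 1, ..., 2). Only the lines that attain the minimum somewhere contribute to roots; other lines are dominated. Here the surviving (envelope) indices are i = 2, i = 1, i = 0.
Intersections between consecutive envelope lines give the roots: for adjacent envelope indices i < j the intersection is x = (a_i − a_j) / (j − i). Reading off the sorted break points: {-6, 1}.
Verification: at each break x_0, at least two indices attain the minimum of min_i(a_i + i · x_0).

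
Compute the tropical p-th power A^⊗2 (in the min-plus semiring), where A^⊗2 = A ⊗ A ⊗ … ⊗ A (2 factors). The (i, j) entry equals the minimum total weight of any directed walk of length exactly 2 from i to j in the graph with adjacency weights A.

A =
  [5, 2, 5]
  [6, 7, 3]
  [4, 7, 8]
A^⊗2 =
  [8, 7, 5]
  [7, 8, 10]
  [9, 6, 9]

Each entry (A^⊗2)_ij equals the minimum over all length-2 walks i = v_0 → v_1 → … → v_2 = j of Σ_t A[v_t][v_{t+1}]. For example, for (i, j) = (0, 2) we minimise over 3 possible intermediate vertex sequences; the minimum is 5, attained along the walk 0 → 1 → 2.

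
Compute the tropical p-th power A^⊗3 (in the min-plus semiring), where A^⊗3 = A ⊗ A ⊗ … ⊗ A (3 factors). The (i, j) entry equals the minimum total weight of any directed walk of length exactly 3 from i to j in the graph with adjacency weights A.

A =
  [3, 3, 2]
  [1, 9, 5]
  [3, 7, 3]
A^⊗3 =
  [7, 7, 6]
  [5, 7, 6]
  [7, 9, 8]

Each entry (A^⊗3)_ij equals the minimum over all length-3 walks i = v_0 → v_1 → … → v_3 = j of Σ_t A[v_t][v_{t+1}]. For example, for (i, j) = (0, 2) we minimise over 9 possible intermediate vertex sequences; the minimum is 6, attained along the walk 0 → 1 → 0 → 2.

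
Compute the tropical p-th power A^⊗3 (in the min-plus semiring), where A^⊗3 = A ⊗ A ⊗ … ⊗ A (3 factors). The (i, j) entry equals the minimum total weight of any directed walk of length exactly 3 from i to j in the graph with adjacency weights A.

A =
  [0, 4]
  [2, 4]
A^⊗3 =
  [0, 4]
  [2, 6]

Each entry (A^⊗3)_ij equals the minimum over all length-3 walks i = v_0 → v_1 → … → v_3 = j of Σ_t A[v_t][v_{t+1}]. For example, for (i, j) = (0, 1) we minimise over 4 possible intermediate vertex sequences; the minimum is 4, attained along the walk 0 → 0 → 0 → 1.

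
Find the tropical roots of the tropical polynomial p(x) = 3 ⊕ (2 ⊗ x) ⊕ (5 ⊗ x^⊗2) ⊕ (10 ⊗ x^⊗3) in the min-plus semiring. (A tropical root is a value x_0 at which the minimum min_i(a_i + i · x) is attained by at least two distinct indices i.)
Roots: {-5, -3, 1}

Each tropical root is a break point of the lower envelope of the lines y = a_i + i · x (there are 4 lines, with slopes 0, 1, ..., 3). Only the lines that attain the minimum somewhere contribute to roots; other lines are dominated. Here the surviving (envelope) indices are i = 3, i = 2, i = 1, i = 0.
Intersections between consecutive envelope lines give the roots: for adjacent envelope indices i < j the intersection is x = (a_i − a_j) / (j − i). Reading off the sorted break points: {-5, -3, 1}.
Verification: at each break x_0, at least two indices attain the minimum of min_i(a_i + i · x_0).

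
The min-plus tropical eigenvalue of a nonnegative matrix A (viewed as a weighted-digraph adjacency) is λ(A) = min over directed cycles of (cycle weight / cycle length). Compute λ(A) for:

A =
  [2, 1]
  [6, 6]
λ(A) = 2

Enumerate directed cycles and compute their means (weight / length). Sample:
  cycle 0 → 0: weight = 2, length = 1, mean = 2/1 ≈ 2.000
  cycle 1 → 1: weight = 6, length = 1, mean = 6/1 ≈ 6.000
  cycle 0 → 1 → 0: weight = 7, length = 2, mean = 7/2 ≈ 3.500
  cycle 1 → 0 → 1: weight = 7, length = 2, mean = 7/2 ≈ 3.500
Minimum mean = 2.000, attained e.g. along the cycle 0 → 0 with weight 2 and length 1. So λ(A) = 2/1 = 2.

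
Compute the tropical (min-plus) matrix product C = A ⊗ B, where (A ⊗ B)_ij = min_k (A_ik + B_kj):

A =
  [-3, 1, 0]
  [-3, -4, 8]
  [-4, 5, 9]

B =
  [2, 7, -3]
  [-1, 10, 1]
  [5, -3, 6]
A ⊗ B =
  [-1, -3, -6]
  [-5, 4, -6]
  [-2, 3, -7]

Apply the min-plus product entry-by-entry:
  C[0][0] = min over k of (A[0][0] + B[0][0] = -3 + 2 = -1, A[0][1] + B[1][0] = 1 + -1 = 0, A[0][2] + B[2][0] = 0 + 5 = 5) = -1 (attained at k = 0)
  C[0][1] = min over k of (A[0][0] + B[0][1] = -3 + 7 = 4, A[0][1] + B[1][1] = 1 + 10 = 11, A[0][2] + B[2][1] = 0 + -3 = -3) = -3 (attained at k = 2)
  C[0][2] = min over k of (A[0][0] + B[0][2] = -3 + -3 = -6, A[0][1] + B[1][2] = 1 + 1 = 2, A[0][2] + B[2][2] = 0 + 6 = 6) = -6 (attained at k = 0)
  C[1][0] = min over k of (A[1][0] + B[0][0] = -3 + 2 = -1, A[1][1] + B[1][0] = -4 + -1 = -5, A[1][2] + B[2][0] = 8 + 5 = 13) = -5 (attained at k = 1)
  C[1][1] = min over k of (A[1][0] + B[0][1] = -3 + 7 = 4, A[1][1] + B[1][1] = -4 + 10 = 6, A[1][2] + B[2][1] = 8 + -3 = 5) = 4 (attained at k = 0)
  C[1][2] = min over k of (A[1][0] + B[0][2] = -3 + -3 = -6, A[1][1] + B[1][2] = -4 + 1 = -3, A[1][2] + B[2][2] = 8 + 6 = 14) = -6 (attained at k = 0)
  C[2][0] = min over k of (A[2][0] + B[0][0] = -4 + 2 = -2, A[2][1] + B[1][0] = 5 + -1 = 4, A[2][2] + B[2][0] = 9 + 5 = 14) = -2 (attained at k = 0)
  C[2][1] = min over k of (A[2][0] + B[0][1] = -4 + 7 = 3, A[2][1] + B[1][1] = 5 + 10 = 15, A[2][2] + B[2][1] = 9 + -3 = 6) = 3 (attained at k = 0)
  C[2][2] = min over k of (A[2][0] + B[0][2] = -4 + -3 = -7, A[2][1] + B[1][2] = 5 + 1 = 6, A[2][2] + B[2][2] = 9 + 6 = 15) = -7 (attained at k = 0)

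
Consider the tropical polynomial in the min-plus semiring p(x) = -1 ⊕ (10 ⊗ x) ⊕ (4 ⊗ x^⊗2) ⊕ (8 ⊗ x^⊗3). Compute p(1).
p(1) = -1

A tropical monomial a ⊗ x^⊗i evaluates to a + i · x. Evaluating each term at x = 1:
  Term 0 contributes -1 + 0 · 1 = -1
  Term 1 contributes 10 + 1 · 1 = 11
  Term 2 contributes 4 + 2 · 1 = 6
  Term 3 contributes 8 + 3 · 1 = 11
p(1) = ⊕ of these = min[-1, 11, 6, 11] = -1.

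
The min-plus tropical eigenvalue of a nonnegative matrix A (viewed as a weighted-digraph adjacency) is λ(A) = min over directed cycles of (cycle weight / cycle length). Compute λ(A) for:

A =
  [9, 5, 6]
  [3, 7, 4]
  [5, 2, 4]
λ(A) = 3

Enumerate directed cycles and compute their means (weight / length). Sample:
  cycle 0 → 0: weight = 9, length = 1, mean = 9/1 ≈ 9.000
  cycle 1 → 1: weight = 7, length = 1, mean = 7/1 ≈ 7.000
  cycle 2 → 2: weight = 4, length = 1, mean = 4/1 ≈ 4.000
  cycle 0 → 1 → 0: weight = 8, length = 2, mean = 8/2 ≈ 4.000
  cycle 0 → 2 → 0: weight = 11, length = 2, mean = 11/2 ≈ 5.500
  cycle 1 → 0 → 1: weight = 8, length = 2, mean = 8/2 ≈ 4.000
Minimum mean = 3.000, attained e.g. along the cycle 1 → 2 → 1 with weight 6 and length 2. So λ(A) = 6/2 = 3.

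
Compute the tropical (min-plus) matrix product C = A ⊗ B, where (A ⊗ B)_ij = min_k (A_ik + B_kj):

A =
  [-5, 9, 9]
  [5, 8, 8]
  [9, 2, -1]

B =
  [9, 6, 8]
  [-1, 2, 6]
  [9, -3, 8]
A ⊗ B =
  [4, 1, 3]
  [7, 5, 13]
  [1, -4, 7]

Apply the min-plus product entry-by-entry:
  C[0][0] = min over k of (A[0][0] + B[0][0] = -5 + 9 = 4, A[0][1] + B[1][0] = 9 + -1 = 8, A[0][2] + B[2][0] = 9 + 9 = 18) = 4 (attained at k = 0)
  C[0][1] = min over k of (A[0][0] + B[0][1] = -5 + 6 = 1, A[0][1] + B[1][1] = 9 + 2 = 11, A[0][2] + B[2][1] = 9 + -3 = 6) = 1 (attained at k = 0)
  C[0][2] = min over k of (A[0][0] + B[0][2] = -5 + 8 = 3, A[0][1] + B[1][2] = 9 + 6 = 15, A[0][2] + B[2][2] = 9 + 8 = 17) = 3 (attained at k = 0)
  C[1][0] = min over k of (A[1][0] + B[0][0] = 5 + 9 = 14, A[1][1] + B[1][0] = 8 + -1 = 7, A[1][2] + B[2][0] = 8 + 9 = 17) = 7 (attained at k = 1)
  C[1][1] = min over k of (A[1][0] + B[0][1] = 5 + 6 = 11, A[1][1] + B[1][1] = 8 + 2 = 10, A[1][2] + B[2][1] = 8 + -3 = 5) = 5 (attained at k = 2)
  C[1][2] = min over k of (A[1][0] + B[0][2] = 5 + 8 = 13, A[1][1] + B[1][2] = 8 + 6 = 14, A[1][2] + B[2][2] = 8 + 8 = 16) = 13 (attained at k = 0)
  C[2][0] = min over k of (A[2][0] + B[0][0] = 9 + 9 = 18, A[2][1] + B[1][0] = 2 + -1 = 1, A[2][2] + B[2][0] = -1 + 9 = 8) = 1 (attained at k = 1)
  C[2][1] = min over k of (A[2][0] + B[0][1] = 9 + 6 = 15, A[2][1] + B[1][1] = 2 + 2 = 4, A[2][2] + B[2][1] = -1 + -3 = -4) = -4 (attained at k = 2)
  C[2][2] = min over k of (A[2][0] + B[0][2] = 9 + 8 = 17, A[2][1] + B[1][2] = 2 + 6 = 8, A[2][2] + B[2][2] = -1 + 8 = 7) = 7 (attained at k = 2)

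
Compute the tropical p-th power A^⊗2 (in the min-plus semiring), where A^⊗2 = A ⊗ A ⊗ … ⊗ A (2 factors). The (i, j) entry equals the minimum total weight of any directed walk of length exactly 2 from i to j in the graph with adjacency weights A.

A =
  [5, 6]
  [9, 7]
A^⊗2 =
  [10, 11]
  [14, 14]

Each entry (A^⊗2)_ij equals the minimum over all length-2 walks i = v_0 → v_1 → … → v_2 = j of Σ_t A[v_t][v_{t+1}]. For example, for (i, j) = (0, 1) we minimise over 2 possible intermediate vertex sequences; the minimum is 11, attained along the walk 0 → 0 → 1.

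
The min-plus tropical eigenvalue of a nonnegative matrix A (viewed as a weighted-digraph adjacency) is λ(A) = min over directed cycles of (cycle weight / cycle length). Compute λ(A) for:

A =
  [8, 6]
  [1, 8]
λ(A) = 7/2

Enumerate directed cycles and compute their means (weight / length). Sample:
  cycle 0 → 0: weight = 8, length = 1, mean = 8/1 ≈ 8.000
  cycle 1 → 1: weight = 8, length = 1, mean = 8/1 ≈ 8.000
  cycle 0 → 1 → 0: weight = 7, length = 2, mean = 7/2 ≈ 3.500
  cycle 1 → 0 → 1: weight = 7, length = 2, mean = 7/2 ≈ 3.500
Minimum mean = 3.500, attained e.g. along the cycle 0 → 1 → 0 with weight 7 and length 2. So λ(A) = 7/2 = 7/2.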